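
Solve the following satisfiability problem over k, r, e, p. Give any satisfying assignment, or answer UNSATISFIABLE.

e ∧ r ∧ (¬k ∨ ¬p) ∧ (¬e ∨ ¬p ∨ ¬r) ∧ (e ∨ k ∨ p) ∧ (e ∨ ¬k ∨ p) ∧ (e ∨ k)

Unit clause (e) forces e = True.
Unit clause (r) forces r = True.
In (¬e ∨ ¬p ∨ ¬r) only ¬p is left, so p = False.
Set k = False.
Check each clause:
  (e): e holds.
  (r): r holds.
  (¬k ∨ ¬p): ¬k holds.
  (¬e ∨ ¬p ∨ ¬r): ¬p holds.
  (e ∨ k ∨ p): e holds.
  (e ∨ ¬k ∨ p): e holds.
  (e ∨ k): e holds.
All clauses satisfied.

k = False; r = True; e = True; p = False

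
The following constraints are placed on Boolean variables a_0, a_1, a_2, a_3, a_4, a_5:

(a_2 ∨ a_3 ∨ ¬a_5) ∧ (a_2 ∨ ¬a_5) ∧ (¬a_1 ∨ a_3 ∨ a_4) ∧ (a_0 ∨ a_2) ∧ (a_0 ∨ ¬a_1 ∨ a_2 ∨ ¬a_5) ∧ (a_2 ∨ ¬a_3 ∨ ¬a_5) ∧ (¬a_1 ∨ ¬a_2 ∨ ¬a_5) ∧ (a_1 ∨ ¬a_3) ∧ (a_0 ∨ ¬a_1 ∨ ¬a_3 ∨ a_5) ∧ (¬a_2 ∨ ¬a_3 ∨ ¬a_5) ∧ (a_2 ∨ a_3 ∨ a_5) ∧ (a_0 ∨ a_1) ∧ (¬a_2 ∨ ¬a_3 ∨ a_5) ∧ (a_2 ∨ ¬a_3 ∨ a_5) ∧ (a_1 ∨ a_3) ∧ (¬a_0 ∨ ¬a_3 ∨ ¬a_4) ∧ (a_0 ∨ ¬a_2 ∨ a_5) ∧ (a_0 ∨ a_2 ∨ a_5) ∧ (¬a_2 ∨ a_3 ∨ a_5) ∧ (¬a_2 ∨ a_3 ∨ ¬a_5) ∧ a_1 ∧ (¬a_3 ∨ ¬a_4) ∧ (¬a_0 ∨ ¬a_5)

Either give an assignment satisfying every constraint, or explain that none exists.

Case a_2 = True:
  (a_1) forces a_1 = True.
  (¬a_1 ∨ ¬a_2 ∨ ¬a_5) forces a_5 = False.
  (¬a_2 ∨ ¬a_3 ∨ a_5) forces a_3 = False.
  Clause (¬a_2 ∨ a_3 ∨ a_5) is falsified — contradiction.
Case a_2 = False:
  (a_2 ∨ ¬a_5) forces a_5 = False.
  (a_0 ∨ a_2) forces a_0 = True.
  (a_2 ∨ a_3 ∨ a_5) forces a_3 = True.
  Clause (a_2 ∨ ¬a_3 ∨ a_5) is falsified — contradiction.
Both cases fail, so the formula is unsatisfiable.

No satisfying assignment exists.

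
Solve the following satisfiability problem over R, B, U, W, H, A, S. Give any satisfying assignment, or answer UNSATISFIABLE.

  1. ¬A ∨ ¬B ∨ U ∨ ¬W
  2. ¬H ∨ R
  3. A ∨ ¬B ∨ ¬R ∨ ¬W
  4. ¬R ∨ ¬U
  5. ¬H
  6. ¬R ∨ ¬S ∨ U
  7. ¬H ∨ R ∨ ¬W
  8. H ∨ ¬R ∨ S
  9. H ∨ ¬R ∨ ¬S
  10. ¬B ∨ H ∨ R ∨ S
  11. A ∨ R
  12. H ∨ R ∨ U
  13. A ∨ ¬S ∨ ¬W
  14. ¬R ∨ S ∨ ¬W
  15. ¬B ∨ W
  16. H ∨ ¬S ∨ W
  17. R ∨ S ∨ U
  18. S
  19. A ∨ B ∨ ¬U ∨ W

R = False, B = False, U = True, W = True, H = False, A = True, S = True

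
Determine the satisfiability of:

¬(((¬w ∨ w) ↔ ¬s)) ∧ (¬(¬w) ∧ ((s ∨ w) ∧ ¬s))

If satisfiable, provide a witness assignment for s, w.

No satisfying assignment exists.

Case w = True: the formula simplifies to ¬(¬s) ∧ ¬s.
  s = True: the conjunct ¬s is False.
  s = False: the conjunct ¬(¬s) becomes ¬(¬False) = False.
Case w = False: the conjunct ¬(¬w) becomes ¬(¬False) = False.
Both cases fail — unsatisfiable.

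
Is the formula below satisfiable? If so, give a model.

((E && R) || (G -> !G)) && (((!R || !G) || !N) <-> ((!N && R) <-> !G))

G: False, R: True, N: False, E: True

  (E && R) || (G -> !G) = True
    E && R = True
    G -> !G = True
      !G = True
  ((!R || !G) || !N) <-> ((!N && R) <-> !G) = True
    (!R || !G) || !N = True
      !R || !G = True
        !R = False
        !G = True
      !N = True
    (!N && R) <-> !G = True
      !N && R = True
        !N = True
      !G = True
Both conjuncts True, so the formula holds.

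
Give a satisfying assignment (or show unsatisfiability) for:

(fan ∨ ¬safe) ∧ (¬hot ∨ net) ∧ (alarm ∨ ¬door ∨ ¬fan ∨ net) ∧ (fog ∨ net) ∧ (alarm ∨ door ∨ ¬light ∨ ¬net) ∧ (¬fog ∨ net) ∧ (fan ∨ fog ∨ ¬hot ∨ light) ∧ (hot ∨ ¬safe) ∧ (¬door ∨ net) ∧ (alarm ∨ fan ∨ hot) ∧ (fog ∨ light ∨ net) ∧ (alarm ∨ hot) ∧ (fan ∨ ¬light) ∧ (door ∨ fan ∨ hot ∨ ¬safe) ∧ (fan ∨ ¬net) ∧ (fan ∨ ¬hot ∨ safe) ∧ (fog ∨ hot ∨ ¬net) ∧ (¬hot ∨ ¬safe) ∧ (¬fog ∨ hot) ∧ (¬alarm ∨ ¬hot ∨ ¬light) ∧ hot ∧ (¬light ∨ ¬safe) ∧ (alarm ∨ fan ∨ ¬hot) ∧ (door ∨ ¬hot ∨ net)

Unit clause (hot) forces hot = True.
In (¬hot ∨ net) only net is left, so net = True.
In (fan ∨ ¬net) only fan is left, so fan = True.
In (¬hot ∨ ¬safe) only ¬safe is left, so safe = False.
Set fog = False.
Set light = True.
  then (¬alarm ∨ ¬hot ∨ ¬light) forces alarm = False.
  then (alarm ∨ door ∨ ¬light ∨ ¬net) forces door = True.
All clauses satisfied.

fog=F, safe=F, fan=T, light=T, hot=T, alarm=F, door=T, net=T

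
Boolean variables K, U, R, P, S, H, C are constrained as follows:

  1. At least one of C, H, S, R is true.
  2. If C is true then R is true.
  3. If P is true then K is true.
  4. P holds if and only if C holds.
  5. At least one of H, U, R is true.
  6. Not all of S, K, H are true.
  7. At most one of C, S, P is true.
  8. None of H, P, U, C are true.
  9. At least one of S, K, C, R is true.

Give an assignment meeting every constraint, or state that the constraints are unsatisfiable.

K=F, U=F, R=T, P=F, S=F, H=F, C=F

  (1) {C, H, S, R}: 1 true — at least one ✓
  (2) C=F ⇒ R: vacuous ✓
  (3) P=F ⇒ K: vacuous ✓
  (4) P=F, C=F — same ✓
  (5) {H, U, R}: 1 true — at least one ✓
  (6) {S, K, H}: 0/3 true — not all ✓
  (7) {C, S, P}: 0 true — at most one ✓
  (8) {H, P, U, C}: 0 true — none ✓
  (9) {S, K, C, R}: 1 true — at least one ✓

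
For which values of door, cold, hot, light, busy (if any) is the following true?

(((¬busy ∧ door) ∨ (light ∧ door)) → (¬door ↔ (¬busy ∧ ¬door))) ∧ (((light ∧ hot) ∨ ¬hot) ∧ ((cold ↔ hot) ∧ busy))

door = False, cold = False, hot = False, light = False, busy = True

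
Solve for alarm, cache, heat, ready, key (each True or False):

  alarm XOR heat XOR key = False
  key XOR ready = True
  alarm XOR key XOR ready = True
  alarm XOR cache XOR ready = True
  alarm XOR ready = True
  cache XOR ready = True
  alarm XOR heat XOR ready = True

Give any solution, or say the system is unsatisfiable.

alarm: False, cache: False, heat: False, ready: True, key: False

alarm XOR heat XOR key = F XOR F XOR F = False ✓
key XOR ready = F XOR T = True ✓
alarm XOR key XOR ready = F XOR F XOR T = True ✓
alarm XOR cache XOR ready = F XOR F XOR T = True ✓
alarm XOR ready = F XOR T = True ✓
cache XOR ready = F XOR T = True ✓
alarm XOR heat XOR ready = F XOR F XOR T = True ✓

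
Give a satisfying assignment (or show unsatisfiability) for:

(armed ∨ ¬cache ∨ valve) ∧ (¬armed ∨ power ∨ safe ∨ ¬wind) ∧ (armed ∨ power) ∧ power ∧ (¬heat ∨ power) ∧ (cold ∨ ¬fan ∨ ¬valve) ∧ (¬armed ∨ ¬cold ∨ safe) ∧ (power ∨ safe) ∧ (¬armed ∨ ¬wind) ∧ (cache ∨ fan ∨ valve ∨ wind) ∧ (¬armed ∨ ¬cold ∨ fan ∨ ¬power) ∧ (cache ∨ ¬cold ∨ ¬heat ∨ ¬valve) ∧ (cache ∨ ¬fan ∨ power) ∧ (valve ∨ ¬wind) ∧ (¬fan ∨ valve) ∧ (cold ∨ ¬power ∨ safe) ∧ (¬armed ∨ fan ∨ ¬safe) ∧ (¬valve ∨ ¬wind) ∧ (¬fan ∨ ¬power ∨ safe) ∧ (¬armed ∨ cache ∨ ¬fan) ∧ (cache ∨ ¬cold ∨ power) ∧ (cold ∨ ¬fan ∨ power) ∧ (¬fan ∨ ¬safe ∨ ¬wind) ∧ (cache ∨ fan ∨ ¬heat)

Unit clause (power) forces power = True.
Set safe = True.
Set armed = False.
Try valve = False:
  (armed ∨ ¬cache ∨ valve) forces cache = False.
  (valve ∨ ¬wind) forces wind = False.
  (cache ∨ fan ∨ valve ∨ wind) forces fan = True.
  clause (¬fan ∨ valve) is falsified — backtrack.
So valve = True.
  then (¬valve ∨ ¬wind) forces wind = False.
Set fan = True.
  then (cold ∨ ¬fan ∨ ¬valve) forces cold = True.
Set cache = True.
Set heat = True.
All clauses satisfied.

safe = True, armed = False, valve = True, fan = True, cache = True, cold = True, power = True, wind = False, heat = True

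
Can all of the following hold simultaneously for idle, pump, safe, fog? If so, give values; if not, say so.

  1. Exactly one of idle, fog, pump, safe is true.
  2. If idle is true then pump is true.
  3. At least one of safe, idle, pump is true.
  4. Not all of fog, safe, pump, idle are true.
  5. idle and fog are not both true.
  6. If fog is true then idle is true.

idle=F; pump=F; safe=T; fog=F

  (1) {idle, fog, pump, safe}: 1 true — exactly one ✓
  (2) idle=F ⇒ pump: vacuous ✓
  (3) {safe, idle, pump}: 1 true — at least one ✓
  (4) {fog, safe, pump, idle}: 1/4 true — not all ✓
  (5) idle=F, fog=F — not both ✓
  (6) fog=F ⇒ idle: vacuous ✓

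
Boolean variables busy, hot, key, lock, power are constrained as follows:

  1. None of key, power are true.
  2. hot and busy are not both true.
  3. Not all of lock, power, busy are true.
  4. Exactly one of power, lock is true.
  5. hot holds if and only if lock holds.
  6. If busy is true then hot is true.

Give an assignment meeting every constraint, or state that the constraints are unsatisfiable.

busy = False; hot = True; key = False; lock = True; power = False

  (1) {key, power}: 0 true — none ✓
  (2) hot=T, busy=F — not both ✓
  (3) {lock, power, busy}: 1/3 true — not all ✓
  (4) {power, lock}: 1 true — exactly one ✓
  (5) hot=T, lock=T — same ✓
  (6) busy=F ⇒ hot: vacuous ✓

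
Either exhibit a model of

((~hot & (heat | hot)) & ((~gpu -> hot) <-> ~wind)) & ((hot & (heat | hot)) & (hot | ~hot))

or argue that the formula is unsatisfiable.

Case hot = True: the conjunct ~hot is False.
Case hot = False: the conjunct hot is False.
Both cases fail — unsatisfiable.

UNSATISFIABLE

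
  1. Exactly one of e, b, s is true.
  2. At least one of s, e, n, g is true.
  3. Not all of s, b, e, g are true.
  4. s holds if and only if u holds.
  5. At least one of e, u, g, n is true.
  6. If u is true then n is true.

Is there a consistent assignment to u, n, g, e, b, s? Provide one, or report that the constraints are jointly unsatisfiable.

u=T; n=T; g=F; e=F; b=F; s=T

  (1) {e, b, s}: 1 true — exactly one ✓
  (2) {s, e, n, g}: 2 true — at least one ✓
  (3) {s, b, e, g}: 1/4 true — not all ✓
  (4) s=T, u=T — same ✓
  (5) {e, u, g, n}: 2 true — at least one ✓
  (6) u=T ⇒ n: T ✓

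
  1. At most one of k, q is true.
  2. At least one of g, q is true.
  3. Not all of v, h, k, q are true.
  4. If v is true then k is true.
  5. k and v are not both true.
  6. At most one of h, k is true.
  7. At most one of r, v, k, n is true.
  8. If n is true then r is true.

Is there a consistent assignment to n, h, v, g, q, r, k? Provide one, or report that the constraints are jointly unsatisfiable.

n = False, h = False, v = False, g = False, q = True, r = False, k = False

  (1) {k, q}: 1 true — at most one ✓
  (2) {g, q}: 1 true — at least one ✓
  (3) {v, h, k, q}: 1/4 true — not all ✓
  (4) v=F ⇒ k: vacuous ✓
  (5) k=F, v=F — not both ✓
  (6) {h, k}: 0 true — at most one ✓
  (7) {r, v, k, n}: 0 true — at most one ✓
  (8) n=F ⇒ r: vacuous ✓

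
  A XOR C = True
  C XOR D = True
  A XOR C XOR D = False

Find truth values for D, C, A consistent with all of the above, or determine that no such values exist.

D=T; C=F; A=T

A XOR C = T XOR F = True ✓
C XOR D = F XOR T = True ✓
A XOR C XOR D = T XOR F XOR T = False ✓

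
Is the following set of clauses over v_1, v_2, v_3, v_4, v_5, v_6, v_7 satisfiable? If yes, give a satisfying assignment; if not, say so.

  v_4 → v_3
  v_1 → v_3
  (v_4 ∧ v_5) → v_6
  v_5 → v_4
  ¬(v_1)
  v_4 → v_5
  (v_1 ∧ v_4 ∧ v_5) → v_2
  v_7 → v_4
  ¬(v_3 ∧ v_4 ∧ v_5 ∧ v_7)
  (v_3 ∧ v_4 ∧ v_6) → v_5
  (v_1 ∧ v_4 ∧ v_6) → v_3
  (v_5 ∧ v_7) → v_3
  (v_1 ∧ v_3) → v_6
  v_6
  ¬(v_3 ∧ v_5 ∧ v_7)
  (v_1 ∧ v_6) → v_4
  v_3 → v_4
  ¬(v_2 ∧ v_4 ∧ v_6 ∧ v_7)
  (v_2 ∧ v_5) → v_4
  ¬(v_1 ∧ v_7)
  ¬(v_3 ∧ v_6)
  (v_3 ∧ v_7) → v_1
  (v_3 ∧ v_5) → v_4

Unit clause (v_6) forces v_6 = True.
Unit clause (¬v_1) forces v_1 = False.
In (¬v_3 ∨ ¬v_6) only ¬v_3 is left, so v_3 = False.
In (v_3 ∨ ¬v_4) only ¬v_4 is left, so v_4 = False.
In (v_4 ∨ ¬v_5) only ¬v_5 is left, so v_5 = False.
In (v_4 ∨ ¬v_7) only ¬v_7 is left, so v_7 = False.
Set v_2 = False.
All clauses satisfied.

v_1 = False; v_2 = False; v_3 = False; v_4 = False; v_5 = False; v_6 = True; v_7 = False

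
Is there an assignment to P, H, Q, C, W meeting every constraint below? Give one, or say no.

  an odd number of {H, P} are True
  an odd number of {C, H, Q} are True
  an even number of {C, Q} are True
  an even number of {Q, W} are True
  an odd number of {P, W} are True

P: False; H: True; Q: True; C: True; W: True

{H, P}: 1 true → odd ✓
{C, H, Q}: 3 true → odd ✓
{C, Q}: 2 true → even ✓
{Q, W}: 2 true → even ✓
{P, W}: 1 true → odd ✓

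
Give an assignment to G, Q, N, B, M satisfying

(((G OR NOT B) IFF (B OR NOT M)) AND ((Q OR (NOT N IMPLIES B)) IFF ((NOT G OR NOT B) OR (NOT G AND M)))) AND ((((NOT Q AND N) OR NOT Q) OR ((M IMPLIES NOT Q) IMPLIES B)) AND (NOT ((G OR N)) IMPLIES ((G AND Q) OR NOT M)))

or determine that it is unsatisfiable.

G: True; Q: False; N: True; B: False; M: False

  ((G OR NOT B) IFF (B OR NOT M)) AND ((Q OR (NOT N IMPLIES B)) IFF ((NOT G OR NOT B) OR (NOT G AND M))) = True
    (G OR NOT B) IFF (B OR NOT M) = True
      G OR NOT B = True
        NOT B = True
      B OR NOT M = True
        NOT M = True
    (Q OR (NOT N IMPLIES B)) IFF ((NOT G OR NOT B) OR (NOT G AND M)) = True
      Q OR (NOT N IMPLIES B) = True
        NOT N IMPLIES B = True
          NOT N = False
      (NOT G OR NOT B) OR (NOT G AND M) = True
        NOT G OR NOT B = True
          NOT G = False
          NOT B = True
        NOT G AND M = False
          NOT G = False
  (((NOT Q AND N) OR NOT Q) OR ((M IMPLIES NOT Q) IMPLIES B)) AND (NOT ((G OR N)) IMPLIES ((G AND Q) OR NOT M)) = True
    ((NOT Q AND N) OR NOT Q) OR ((M IMPLIES NOT Q) IMPLIES B) = True
      (NOT Q AND N) OR NOT Q = True
        NOT Q AND N = True
          NOT Q = True
        NOT Q = True
      (M IMPLIES NOT Q) IMPLIES B = False
        M IMPLIES NOT Q = True
          NOT Q = True
    NOT ((G OR N)) IMPLIES ((G AND Q) OR NOT M) = True
      NOT ((G OR N)) = False
        G OR N = True
      (G AND Q) OR NOT M = True
        G AND Q = False
        NOT M = True
Both conjuncts True, so the formula holds.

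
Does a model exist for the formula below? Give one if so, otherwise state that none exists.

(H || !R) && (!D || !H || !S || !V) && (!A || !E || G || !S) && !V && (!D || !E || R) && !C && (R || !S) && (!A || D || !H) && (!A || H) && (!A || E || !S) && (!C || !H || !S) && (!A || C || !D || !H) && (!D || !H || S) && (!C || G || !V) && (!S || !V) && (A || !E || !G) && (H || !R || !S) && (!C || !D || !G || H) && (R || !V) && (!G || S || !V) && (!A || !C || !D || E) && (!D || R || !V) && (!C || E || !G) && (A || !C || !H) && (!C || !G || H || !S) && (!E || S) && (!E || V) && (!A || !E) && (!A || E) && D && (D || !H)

H: False, C: False, A: False, R: False, V: False, G: True, E: False, D: True, S: False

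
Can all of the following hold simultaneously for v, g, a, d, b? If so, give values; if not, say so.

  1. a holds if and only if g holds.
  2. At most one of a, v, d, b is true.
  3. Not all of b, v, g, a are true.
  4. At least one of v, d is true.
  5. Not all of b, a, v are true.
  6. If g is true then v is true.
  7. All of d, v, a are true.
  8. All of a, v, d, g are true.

Case v = True:
  (2) with v=T forces a = False.
  Constraint (7) is violated (a=F) — contradiction.
Case v = False:
  Constraint (7) is violated (v=F) — contradiction.
Both cases fail — unsatisfiable.

UNSATISFIABLE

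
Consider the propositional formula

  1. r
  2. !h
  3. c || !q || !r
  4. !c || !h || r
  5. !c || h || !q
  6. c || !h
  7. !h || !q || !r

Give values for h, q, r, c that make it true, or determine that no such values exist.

h: False; q: False; r: True; c: False

Unit clause (r) forces r = True.
Unit clause (!h) forces h = False.
Try q = True:
  (c || !q || !r) forces c = True.
  clause (!c || h || !q) is falsified — backtrack.
So q = False.
Set c = False.
Check each clause:
  (r): r holds.
  (!h): !h holds.
  (c || !q || !r): !q holds.
  (!c || !h || r): !c holds.
  (!c || h || !q): !c holds.
  (c || !h): !h holds.
  (!h || !q || !r): !h holds.
All clauses satisfied.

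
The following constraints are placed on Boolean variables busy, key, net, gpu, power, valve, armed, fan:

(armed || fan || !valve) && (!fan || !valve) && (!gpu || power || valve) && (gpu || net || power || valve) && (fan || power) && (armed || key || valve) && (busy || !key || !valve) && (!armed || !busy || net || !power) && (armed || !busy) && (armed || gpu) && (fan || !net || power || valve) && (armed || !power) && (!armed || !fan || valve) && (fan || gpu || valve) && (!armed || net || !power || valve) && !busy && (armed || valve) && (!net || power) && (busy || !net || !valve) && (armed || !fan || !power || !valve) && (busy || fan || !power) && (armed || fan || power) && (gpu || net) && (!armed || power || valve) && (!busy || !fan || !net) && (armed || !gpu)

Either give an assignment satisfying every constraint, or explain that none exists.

No satisfying assignment exists.

Case fan = True:
  (!fan || !valve) forces valve = False.
  (!armed || !fan || valve) forces armed = False.
  Clause (armed || valve) is falsified — contradiction.
Case fan = False:
  (fan || power) forces power = True.
  (armed || !power) forces armed = True.
  (!busy) forces busy = False.
  Clause (busy || fan || !power) is falsified — contradiction.
Both cases fail, so the formula is unsatisfiable.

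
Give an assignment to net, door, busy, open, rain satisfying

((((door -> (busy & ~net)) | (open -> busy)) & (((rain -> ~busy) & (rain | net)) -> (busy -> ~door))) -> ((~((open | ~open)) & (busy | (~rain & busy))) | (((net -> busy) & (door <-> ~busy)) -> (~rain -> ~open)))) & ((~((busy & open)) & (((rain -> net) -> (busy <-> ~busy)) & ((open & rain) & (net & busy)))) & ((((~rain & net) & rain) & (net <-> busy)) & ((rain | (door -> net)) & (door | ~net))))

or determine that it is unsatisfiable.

UNSATISFIABLE

Case rain = True: the conjunct ~rain is False.
Case rain = False: the conjunct rain is False.
Both cases fail — unsatisfiable.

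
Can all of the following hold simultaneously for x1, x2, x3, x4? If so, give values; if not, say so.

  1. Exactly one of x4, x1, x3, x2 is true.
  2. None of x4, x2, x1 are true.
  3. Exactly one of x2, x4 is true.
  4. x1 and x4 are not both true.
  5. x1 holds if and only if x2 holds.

Case x2 = True:
  Constraint (2) is violated (x2=T) — contradiction.
Case x2 = False:
  (2) forces x4 = False.
  Constraint (3) is violated (x2=F, x4=F) — contradiction.
Both cases fail — unsatisfiable.

The formula is unsatisfiable.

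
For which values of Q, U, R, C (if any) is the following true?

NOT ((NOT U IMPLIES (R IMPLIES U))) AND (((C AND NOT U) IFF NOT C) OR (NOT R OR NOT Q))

Q = False; U = False; R = True; C = False

  NOT ((NOT U IMPLIES (R IMPLIES U))) = True
    NOT U IMPLIES (R IMPLIES U) = False
      NOT U = True
      R IMPLIES U = False
  ((C AND NOT U) IFF NOT C) OR (NOT R OR NOT Q) = True
    (C AND NOT U) IFF NOT C = False
      C AND NOT U = False
        NOT U = True
      NOT C = True
    NOT R OR NOT Q = True
      NOT R = False
      NOT Q = True
Both conjuncts True, so the formula holds.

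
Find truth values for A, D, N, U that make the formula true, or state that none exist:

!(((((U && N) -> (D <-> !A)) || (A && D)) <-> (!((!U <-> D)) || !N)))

A = False; D = True; N = True; U = False

  !(((((U && N) -> (D <-> !A)) || (A && D)) <-> (!((!U <-> D)) || !N))) = True
    (((U && N) -> (D <-> !A)) || (A && D)) <-> (!((!U <-> D)) || !N) = False
      ((U && N) -> (D <-> !A)) || (A && D) = True
        (U && N) -> (D <-> !A) = True
          U && N = False
          D <-> !A = True
            !A = True
        A && D = False
      !((!U <-> D)) || !N = False
        !((!U <-> D)) = False
          !U <-> D = True
            !U = True
        !N = False
The formula evaluates to True.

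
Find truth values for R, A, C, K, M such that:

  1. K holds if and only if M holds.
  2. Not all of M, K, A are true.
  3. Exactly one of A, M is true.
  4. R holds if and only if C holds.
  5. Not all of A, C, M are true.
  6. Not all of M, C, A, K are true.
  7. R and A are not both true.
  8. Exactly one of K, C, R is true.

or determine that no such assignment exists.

R = False, A = False, C = False, K = True, M = True

  (1) K=T, M=T — same ✓
  (2) {M, K, A}: 2/3 true — not all ✓
  (3) {A, M}: 1 true — exactly one ✓
  (4) R=F, C=F — same ✓
  (5) {A, C, M}: 1/3 true — not all ✓
  (6) {M, C, A, K}: 2/4 true — not all ✓
  (7) R=F, A=F — not both ✓
  (8) {K, C, R}: 1 true — exactly one ✓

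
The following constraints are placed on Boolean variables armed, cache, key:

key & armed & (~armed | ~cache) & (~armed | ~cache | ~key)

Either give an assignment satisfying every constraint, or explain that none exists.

armed=T, cache=F, key=T

Unit clause (key) forces key = True.
Unit clause (armed) forces armed = True.
In (~armed | ~cache) only ~cache is left, so cache = False.
Check each clause:
  (key): key holds.
  (armed): armed holds.
  (~armed | ~cache): ~cache holds.
  (~armed | ~cache | ~key): ~cache holds.
All clauses satisfied.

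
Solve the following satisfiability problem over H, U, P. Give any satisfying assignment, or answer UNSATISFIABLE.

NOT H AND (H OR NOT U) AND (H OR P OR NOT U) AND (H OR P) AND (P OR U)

H = False; U = False; P = True

Unit clause (NOT H) forces H = False.
In (H OR NOT U) only NOT U is left, so U = False.
In (H OR P) only P is left, so P = True.
All clauses satisfied.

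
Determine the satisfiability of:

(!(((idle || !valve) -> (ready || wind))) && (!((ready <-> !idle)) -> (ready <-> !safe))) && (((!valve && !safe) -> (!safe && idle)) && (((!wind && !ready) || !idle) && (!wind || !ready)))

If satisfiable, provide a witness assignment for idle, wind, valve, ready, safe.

idle = True, wind = False, valve = False, ready = False, safe = False

  !(((idle || !valve) -> (ready || wind))) && (!((ready <-> !idle)) -> (ready <-> !safe)) = True
    !(((idle || !valve) -> (ready || wind))) = True
      (idle || !valve) -> (ready || wind) = False
        idle || !valve = True
          !valve = True
        ready || wind = False
    !((ready <-> !idle)) -> (ready <-> !safe) = True
      !((ready <-> !idle)) = False
        ready <-> !idle = True
          !idle = False
      ready <-> !safe = False
        !safe = True
  ((!valve && !safe) -> (!safe && idle)) && (((!wind && !ready) || !idle) && (!wind || !ready)) = True
    (!valve && !safe) -> (!safe && idle) = True
      !valve && !safe = True
        !valve = True
        !safe = True
      !safe && idle = True
        !safe = True
    ((!wind && !ready) || !idle) && (!wind || !ready) = True
      (!wind && !ready) || !idle = True
        !wind && !ready = True
          !wind = True
          !ready = True
        !idle = False
      !wind || !ready = True
        !wind = True
        !ready = True
Both conjuncts True, so the formula holds.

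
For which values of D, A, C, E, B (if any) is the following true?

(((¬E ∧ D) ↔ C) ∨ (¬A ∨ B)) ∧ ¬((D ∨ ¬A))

D: False, A: True, C: True, E: True, B: True

  ((¬E ∧ D) ↔ C) ∨ (¬A ∨ B) = True
    (¬E ∧ D) ↔ C = False
      ¬E ∧ D = False
        ¬E = False
    ¬A ∨ B = True
      ¬A = False
  ¬((D ∨ ¬A)) = True
    D ∨ ¬A = False
      ¬A = False
Both conjuncts True, so the formula holds.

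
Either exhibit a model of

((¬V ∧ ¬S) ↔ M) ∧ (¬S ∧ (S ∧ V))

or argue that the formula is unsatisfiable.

Unsatisfiable — no assignment works.

Case S = True: the conjunct ¬S is False.
Case S = False: the conjunct S is False.
Both cases fail — unsatisfiable.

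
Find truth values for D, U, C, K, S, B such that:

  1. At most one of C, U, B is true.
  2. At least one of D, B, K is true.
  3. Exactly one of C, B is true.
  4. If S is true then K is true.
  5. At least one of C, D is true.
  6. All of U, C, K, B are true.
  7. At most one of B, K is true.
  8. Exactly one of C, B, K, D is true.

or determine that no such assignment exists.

No satisfying assignment exists.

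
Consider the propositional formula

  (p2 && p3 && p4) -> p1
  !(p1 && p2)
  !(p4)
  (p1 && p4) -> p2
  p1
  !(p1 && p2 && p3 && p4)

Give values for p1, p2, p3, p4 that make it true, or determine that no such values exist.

p1 = True, p2 = False, p3 = True, p4 = False

Unit clause (!p4) forces p4 = False.
Unit clause (p1) forces p1 = True.
In (!p1 || !p2) only !p2 is left, so p2 = False.
Set p3 = True.
Check each clause:
  (!p4): !p4 holds.
  (p1): p1 holds.
  (!p1 || !p2 || !p3 || !p4): !p2 holds.
  (!p1 || !p2): !p2 holds.
  (p1 || !p2 || !p3 || !p4): p1 holds.
  (!p1 || p2 || !p4): !p4 holds.
All clauses satisfied.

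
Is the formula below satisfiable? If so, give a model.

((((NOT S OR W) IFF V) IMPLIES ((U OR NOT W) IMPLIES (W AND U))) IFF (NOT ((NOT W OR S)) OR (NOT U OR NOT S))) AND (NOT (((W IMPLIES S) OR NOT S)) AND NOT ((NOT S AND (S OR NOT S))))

Unsatisfiable — no assignment works.

The conjunct NOT (((W IMPLIES S) OR NOT S)) is unsatisfiable on its own:
  S=F, W=F: evaluates to False.
  S=F, W=T: evaluates to False.
  S=T, W=F: evaluates to False.
  S=T, W=T: evaluates to False.
So the whole conjunction is unsatisfiable.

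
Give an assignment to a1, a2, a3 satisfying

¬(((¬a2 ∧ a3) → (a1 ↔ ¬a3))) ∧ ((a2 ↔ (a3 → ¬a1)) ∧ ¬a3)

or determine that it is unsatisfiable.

UNSATISFIABLE

Case a3 = True: the conjunct ¬a3 is False.
Case a3 = False: the conjunct ¬(((¬a2 ∧ a3) → (a1 ↔ ¬a3))) becomes ¬((False → a1)) = False.
Both cases fail — unsatisfiable.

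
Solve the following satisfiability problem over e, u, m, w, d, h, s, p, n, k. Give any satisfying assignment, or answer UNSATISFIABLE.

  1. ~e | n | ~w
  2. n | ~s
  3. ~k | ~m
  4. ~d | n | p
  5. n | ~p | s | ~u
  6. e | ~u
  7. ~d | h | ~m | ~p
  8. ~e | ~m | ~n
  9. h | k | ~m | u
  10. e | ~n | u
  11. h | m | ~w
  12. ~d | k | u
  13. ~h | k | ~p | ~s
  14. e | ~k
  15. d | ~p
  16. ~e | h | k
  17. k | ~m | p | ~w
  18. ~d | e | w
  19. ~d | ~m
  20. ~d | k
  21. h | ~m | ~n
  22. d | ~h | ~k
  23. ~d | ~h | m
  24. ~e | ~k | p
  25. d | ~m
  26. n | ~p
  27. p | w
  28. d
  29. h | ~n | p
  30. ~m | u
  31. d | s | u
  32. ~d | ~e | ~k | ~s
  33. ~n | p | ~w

Unit clause (d) forces d = True.
In (~d | ~m) only ~m is left, so m = False.
In (~d | k) only k is left, so k = True.
In (~d | ~h | m) only ~h is left, so h = False.
In (h | m | ~w) only ~w is left, so w = False.
In (e | ~k) only e is left, so e = True.
In (~e | ~k | p) only p is left, so p = True.
In (n | ~p) only n is left, so n = True.
In (~d | ~e | ~k | ~s) only ~s is left, so s = False.
Set u = False.
All clauses satisfied.

e: True, u: False, m: False, w: False, d: True, h: False, s: False, p: True, n: True, k: True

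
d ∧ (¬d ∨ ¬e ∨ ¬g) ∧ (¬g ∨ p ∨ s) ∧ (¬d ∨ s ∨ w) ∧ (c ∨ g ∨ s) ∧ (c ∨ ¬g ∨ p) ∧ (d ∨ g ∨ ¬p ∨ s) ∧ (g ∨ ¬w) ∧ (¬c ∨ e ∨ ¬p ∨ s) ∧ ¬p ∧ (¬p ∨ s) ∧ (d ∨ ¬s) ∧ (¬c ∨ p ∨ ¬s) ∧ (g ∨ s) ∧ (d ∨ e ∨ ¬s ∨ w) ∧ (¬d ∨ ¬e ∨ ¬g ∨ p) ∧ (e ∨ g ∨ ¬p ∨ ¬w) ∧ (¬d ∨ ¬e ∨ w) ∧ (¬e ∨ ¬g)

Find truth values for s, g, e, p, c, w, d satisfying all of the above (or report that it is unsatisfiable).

Unit clause (d) forces d = True.
Unit clause (¬p) forces p = False.
Try s = False:
  (¬g ∨ p ∨ s) forces g = False.
  clause (g ∨ s) is falsified — backtrack.
So s = True.
  then (¬c ∨ p ∨ ¬s) forces c = False.
  then (c ∨ ¬g ∨ p) forces g = False.
  then (g ∨ ¬w) forces w = False.
  then (¬d ∨ ¬e ∨ w) forces e = False.
All clauses satisfied.

s: True; g: False; e: False; p: False; c: False; w: False; d: True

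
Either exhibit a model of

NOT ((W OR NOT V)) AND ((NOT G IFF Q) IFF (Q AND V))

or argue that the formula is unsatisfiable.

W = False, G = False, Q = False, V = True

  NOT ((W OR NOT V)) = True
    W OR NOT V = False
      NOT V = False
  (NOT G IFF Q) IFF (Q AND V) = True
    NOT G IFF Q = False
      NOT G = True
    Q AND V = False
Both conjuncts True, so the formula holds.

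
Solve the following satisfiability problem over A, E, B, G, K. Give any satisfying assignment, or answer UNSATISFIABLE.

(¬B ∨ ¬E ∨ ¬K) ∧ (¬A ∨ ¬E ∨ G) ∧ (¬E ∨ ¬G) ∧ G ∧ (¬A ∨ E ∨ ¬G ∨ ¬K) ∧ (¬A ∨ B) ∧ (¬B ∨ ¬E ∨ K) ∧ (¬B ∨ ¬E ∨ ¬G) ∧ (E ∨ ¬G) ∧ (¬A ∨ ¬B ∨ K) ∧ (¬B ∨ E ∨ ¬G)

The formula is unsatisfiable.

Case G = True:
  (¬E ∨ ¬G) forces E = False.
  Clause (E ∨ ¬G) is falsified — contradiction.
Case G = False:
  Clause (G) is falsified — contradiction.
Both cases fail, so the formula is unsatisfiable.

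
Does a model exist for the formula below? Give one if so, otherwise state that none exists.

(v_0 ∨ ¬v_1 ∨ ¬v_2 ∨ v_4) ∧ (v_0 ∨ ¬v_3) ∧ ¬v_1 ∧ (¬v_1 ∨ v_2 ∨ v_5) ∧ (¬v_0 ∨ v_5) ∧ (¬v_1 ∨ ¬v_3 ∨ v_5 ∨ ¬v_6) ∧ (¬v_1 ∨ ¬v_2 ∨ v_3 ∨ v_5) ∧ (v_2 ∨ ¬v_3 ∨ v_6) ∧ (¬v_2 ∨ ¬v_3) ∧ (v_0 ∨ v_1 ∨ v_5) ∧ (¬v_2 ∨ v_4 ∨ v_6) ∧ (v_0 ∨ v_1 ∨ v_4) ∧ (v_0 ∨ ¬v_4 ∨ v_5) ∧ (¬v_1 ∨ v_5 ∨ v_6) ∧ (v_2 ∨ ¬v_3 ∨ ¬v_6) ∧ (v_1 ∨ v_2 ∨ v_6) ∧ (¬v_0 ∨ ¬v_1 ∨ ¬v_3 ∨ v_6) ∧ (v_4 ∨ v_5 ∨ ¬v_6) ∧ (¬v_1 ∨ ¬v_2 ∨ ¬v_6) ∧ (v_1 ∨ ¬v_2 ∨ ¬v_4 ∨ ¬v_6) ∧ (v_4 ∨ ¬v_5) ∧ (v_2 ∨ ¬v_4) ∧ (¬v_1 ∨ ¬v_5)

v_0: True, v_1: False, v_2: True, v_3: False, v_4: True, v_5: True, v_6: False

Unit clause (¬v_1) forces v_1 = False.
Set v_0 = True.
  then (¬v_0 ∨ v_5) forces v_5 = True.
  then (v_4 ∨ ¬v_5) forces v_4 = True.
  then (v_2 ∨ ¬v_4) forces v_2 = True.
  then (¬v_2 ∨ ¬v_3) forces v_3 = False.
  then (v_1 ∨ ¬v_2 ∨ ¬v_4 ∨ ¬v_6) forces v_6 = False.
All clauses satisfied.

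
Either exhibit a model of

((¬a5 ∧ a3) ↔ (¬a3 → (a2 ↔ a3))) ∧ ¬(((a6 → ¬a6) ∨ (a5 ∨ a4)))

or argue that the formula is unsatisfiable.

a2 = False, a3 = True, a4 = False, a5 = False, a6 = True

  (¬a5 ∧ a3) ↔ (¬a3 → (a2 ↔ a3)) = True
    ¬a5 ∧ a3 = True
      ¬a5 = True
    ¬a3 → (a2 ↔ a3) = True
      ¬a3 = False
      a2 ↔ a3 = False
  ¬(((a6 → ¬a6) ∨ (a5 ∨ a4))) = True
    (a6 → ¬a6) ∨ (a5 ∨ a4) = False
      a6 → ¬a6 = False
        ¬a6 = False
      a5 ∨ a4 = False
Both conjuncts True, so the formula holds.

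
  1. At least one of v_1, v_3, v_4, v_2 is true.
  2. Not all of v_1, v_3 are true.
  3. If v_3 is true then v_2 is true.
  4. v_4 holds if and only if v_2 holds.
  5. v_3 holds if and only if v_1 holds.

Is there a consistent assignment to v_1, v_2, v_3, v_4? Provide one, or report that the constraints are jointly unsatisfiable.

v_1=F, v_2=T, v_3=F, v_4=T

  (1) {v_1, v_3, v_4, v_2}: 2 true — at least one ✓
  (2) {v_1, v_3}: 0/2 true — not all ✓
  (3) v_3=F ⇒ v_2: vacuous ✓
  (4) v_4=T, v_2=T — same ✓
  (5) v_3=F, v_1=F — same ✓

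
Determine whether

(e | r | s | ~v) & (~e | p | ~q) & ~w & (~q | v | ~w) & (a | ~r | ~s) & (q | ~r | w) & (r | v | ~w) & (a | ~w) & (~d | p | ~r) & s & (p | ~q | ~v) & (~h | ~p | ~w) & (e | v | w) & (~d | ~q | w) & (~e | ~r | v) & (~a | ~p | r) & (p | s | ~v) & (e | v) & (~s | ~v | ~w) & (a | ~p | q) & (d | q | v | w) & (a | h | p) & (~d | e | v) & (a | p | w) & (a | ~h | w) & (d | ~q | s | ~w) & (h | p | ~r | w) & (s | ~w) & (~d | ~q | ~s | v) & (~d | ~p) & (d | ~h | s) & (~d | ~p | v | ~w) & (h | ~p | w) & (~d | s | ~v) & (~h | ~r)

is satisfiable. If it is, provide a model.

q: False; s: True; v: True; w: False; a: True; h: False; d: True; e: False; p: False; r: False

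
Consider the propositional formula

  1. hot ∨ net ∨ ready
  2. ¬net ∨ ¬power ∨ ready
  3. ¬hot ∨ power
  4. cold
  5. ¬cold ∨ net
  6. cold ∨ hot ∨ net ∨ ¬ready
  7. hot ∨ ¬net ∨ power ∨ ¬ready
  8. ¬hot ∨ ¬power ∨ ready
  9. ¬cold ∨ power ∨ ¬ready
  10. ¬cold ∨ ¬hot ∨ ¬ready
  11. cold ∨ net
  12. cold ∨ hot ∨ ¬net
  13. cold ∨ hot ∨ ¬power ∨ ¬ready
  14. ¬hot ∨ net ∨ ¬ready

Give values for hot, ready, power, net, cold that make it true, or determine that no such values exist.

hot=F, ready=F, power=F, net=T, cold=T

Unit clause (cold) forces cold = True.
In (¬cold ∨ net) only net is left, so net = True.
Set hot = False.
Set ready = False.
  then (¬net ∨ ¬power ∨ ready) forces power = False.
All clauses satisfied.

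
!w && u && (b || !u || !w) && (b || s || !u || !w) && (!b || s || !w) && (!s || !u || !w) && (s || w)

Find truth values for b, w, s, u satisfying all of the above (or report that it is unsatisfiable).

b = False; w = False; s = True; u = True

Unit clause (!w) forces w = False.
Unit clause (u) forces u = True.
In (s || w) only s is left, so s = True.
Set b = False.
Check each clause:
  (!w): !w holds.
  (u): u holds.
  (b || !u || !w): !w holds.
  (b || s || !u || !w): s holds.
  (!b || s || !w): !b holds.
  (!s || !u || !w): !w holds.
  (s || w): s holds.
All clauses satisfied.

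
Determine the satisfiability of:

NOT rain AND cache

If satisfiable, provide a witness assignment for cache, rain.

cache = True, rain = False

  NOT rain = True
Both conjuncts True, so the formula holds.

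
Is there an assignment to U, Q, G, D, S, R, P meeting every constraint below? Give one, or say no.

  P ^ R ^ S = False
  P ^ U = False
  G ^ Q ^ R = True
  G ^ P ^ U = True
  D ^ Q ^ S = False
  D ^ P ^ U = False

U = False, Q = True, G = True, D = False, S = True, R = True, P = False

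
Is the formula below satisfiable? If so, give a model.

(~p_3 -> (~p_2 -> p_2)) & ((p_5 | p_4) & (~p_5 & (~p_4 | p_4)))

p_2=T, p_3=T, p_4=T, p_5=F

  ~p_3 -> (~p_2 -> p_2) = True
    ~p_3 = False
    ~p_2 -> p_2 = True
      ~p_2 = False
  (p_5 | p_4) & (~p_5 & (~p_4 | p_4)) = True
    p_5 | p_4 = True
    ~p_5 & (~p_4 | p_4) = True
      ~p_5 = True
      ~p_4 | p_4 = True
        ~p_4 = False
Both conjuncts True, so the formula holds.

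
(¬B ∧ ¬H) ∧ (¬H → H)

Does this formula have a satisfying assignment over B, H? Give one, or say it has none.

Unsatisfiable — no assignment works.

Case H = True: the conjunct ¬H is False.
Case H = False: the conjunct ¬H → H becomes ¬False → False = False.
Both cases fail — unsatisfiable.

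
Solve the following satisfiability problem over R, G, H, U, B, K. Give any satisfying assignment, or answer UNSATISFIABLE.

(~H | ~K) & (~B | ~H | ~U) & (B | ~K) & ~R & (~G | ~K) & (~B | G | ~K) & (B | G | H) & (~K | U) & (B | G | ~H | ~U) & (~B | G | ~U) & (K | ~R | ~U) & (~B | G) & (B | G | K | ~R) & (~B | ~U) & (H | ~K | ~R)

Unit clause (~R) forces R = False.
Set G = True.
  then (~G | ~K) forces K = False.
Set H = True.
Set U = True.
  then (~B | ~H | ~U) forces B = False.
All clauses satisfied.

R = False; G = True; H = True; U = True; B = False; K = False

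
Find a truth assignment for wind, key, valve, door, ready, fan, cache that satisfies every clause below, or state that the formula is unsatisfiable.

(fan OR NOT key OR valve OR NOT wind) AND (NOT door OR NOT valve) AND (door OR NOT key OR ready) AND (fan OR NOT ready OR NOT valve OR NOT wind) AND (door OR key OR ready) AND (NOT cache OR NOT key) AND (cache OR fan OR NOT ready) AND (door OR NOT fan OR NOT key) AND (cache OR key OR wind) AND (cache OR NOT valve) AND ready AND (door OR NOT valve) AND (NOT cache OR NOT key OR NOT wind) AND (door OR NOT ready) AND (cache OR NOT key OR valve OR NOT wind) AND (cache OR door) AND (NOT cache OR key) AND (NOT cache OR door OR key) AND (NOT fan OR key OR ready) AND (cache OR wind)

wind=T; key=F; valve=F; door=T; ready=T; fan=T; cache=F

Unit clause (ready) forces ready = True.
In (door OR NOT ready) only door is left, so door = True.
In (NOT door OR NOT valve) only NOT valve is left, so valve = False.
Try wind = False:
  (cache OR wind) forces cache = True.
  (NOT cache OR NOT key) forces key = False.
  clause (NOT cache OR key) is falsified — backtrack.
So wind = True.
Try key = True:
  (fan OR NOT key OR valve OR NOT wind) forces fan = True.
  (NOT cache OR NOT key) forces cache = False.
  clause (cache OR NOT key OR valve OR NOT wind) is falsified — backtrack.
So key = False.
  then (NOT cache OR key) forces cache = False.
  then (cache OR fan OR NOT ready) forces fan = True.
All clauses satisfied.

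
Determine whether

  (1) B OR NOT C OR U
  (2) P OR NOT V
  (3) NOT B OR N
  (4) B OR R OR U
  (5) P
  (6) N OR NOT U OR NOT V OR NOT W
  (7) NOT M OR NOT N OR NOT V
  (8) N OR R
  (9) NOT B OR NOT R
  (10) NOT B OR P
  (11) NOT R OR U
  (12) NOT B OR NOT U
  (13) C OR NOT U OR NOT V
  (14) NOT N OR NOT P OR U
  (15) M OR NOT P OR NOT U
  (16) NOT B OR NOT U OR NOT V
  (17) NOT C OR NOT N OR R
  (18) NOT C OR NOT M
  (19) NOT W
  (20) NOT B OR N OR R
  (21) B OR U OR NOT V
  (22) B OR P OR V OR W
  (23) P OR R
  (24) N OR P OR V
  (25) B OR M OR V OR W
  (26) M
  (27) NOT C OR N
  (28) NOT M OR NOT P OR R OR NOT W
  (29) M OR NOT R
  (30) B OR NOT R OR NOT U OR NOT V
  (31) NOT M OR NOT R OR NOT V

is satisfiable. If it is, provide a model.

N=T; V=F; B=F; M=T; C=F; P=T; W=F; U=T; R=T

Unit clause (P) forces P = True.
Unit clause (NOT W) forces W = False.
Unit clause (M) forces M = True.
In (NOT C OR NOT M) only NOT C is left, so C = False.
Set N = True.
  then (NOT M OR NOT N OR NOT V) forces V = False.
  then (NOT N OR NOT P OR U) forces U = True.
  then (NOT B OR NOT U) forces B = False.
Set R = True.
All clauses satisfied.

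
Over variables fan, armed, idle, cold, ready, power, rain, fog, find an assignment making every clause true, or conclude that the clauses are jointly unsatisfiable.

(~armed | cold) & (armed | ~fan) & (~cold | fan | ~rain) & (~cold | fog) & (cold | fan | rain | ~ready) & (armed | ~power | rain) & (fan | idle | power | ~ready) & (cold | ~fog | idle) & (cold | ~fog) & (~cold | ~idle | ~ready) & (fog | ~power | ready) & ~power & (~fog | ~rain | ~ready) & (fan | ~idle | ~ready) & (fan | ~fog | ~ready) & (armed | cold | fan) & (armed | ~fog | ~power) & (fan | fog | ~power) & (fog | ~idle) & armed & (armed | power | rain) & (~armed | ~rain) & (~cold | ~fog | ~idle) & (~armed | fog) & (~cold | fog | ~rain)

Unit clause (~power) forces power = False.
Unit clause (armed) forces armed = True.
In (~armed | ~rain) only ~rain is left, so rain = False.
In (~armed | fog) only fog is left, so fog = True.
In (~armed | cold) only cold is left, so cold = True.
In (~cold | ~fog | ~idle) only ~idle is left, so idle = False.
Set fan = False.
  then (fan | idle | power | ~ready) forces ready = False.
All clauses satisfied.

fan: False, armed: True, idle: False, cold: True, ready: False, power: False, rain: False, fog: True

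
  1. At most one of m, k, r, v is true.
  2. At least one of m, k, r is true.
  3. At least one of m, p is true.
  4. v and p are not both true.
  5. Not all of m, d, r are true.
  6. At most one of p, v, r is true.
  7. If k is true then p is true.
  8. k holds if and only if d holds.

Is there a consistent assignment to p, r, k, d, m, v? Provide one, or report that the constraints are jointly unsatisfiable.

p=T, r=F, k=F, d=F, m=T, v=F

  (1) {m, k, r, v}: 1 true — at most one ✓
  (2) {m, k, r}: 1 true — at least one ✓
  (3) {m, p}: 2 true — at least one ✓
  (4) v=F, p=T — not both ✓
  (5) {m, d, r}: 1/3 true — not all ✓
  (6) {p, v, r}: 1 true — at most one ✓
  (7) k=F ⇒ p: vacuous ✓
  (8) k=F, d=F — same ✓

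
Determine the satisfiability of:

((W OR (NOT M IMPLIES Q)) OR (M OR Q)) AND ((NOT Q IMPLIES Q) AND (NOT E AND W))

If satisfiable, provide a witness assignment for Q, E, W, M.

Q = True, E = False, W = True, M = False

  (W OR (NOT M IMPLIES Q)) OR (M OR Q) = True
    W OR (NOT M IMPLIES Q) = True
      NOT M IMPLIES Q = True
        NOT M = True
    M OR Q = True
  (NOT Q IMPLIES Q) AND (NOT E AND W) = True
    NOT Q IMPLIES Q = True
      NOT Q = False
    NOT E AND W = True
      NOT E = True
Both conjuncts True, so the formula holds.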